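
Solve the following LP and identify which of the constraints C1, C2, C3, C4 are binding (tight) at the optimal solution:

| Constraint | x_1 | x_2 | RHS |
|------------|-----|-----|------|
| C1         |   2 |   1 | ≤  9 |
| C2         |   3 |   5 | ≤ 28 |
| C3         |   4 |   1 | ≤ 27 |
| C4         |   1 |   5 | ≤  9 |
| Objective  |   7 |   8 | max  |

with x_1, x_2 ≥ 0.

At x_1 = 4, x_2 = 1, compute slack b - a·x for each constraint:
  C1: 9 − 9 = 0  (binding)
  C2: 28 − 17 = 11  (slack)
  C3: 27 − 17 = 10  (slack)
  C4: 9 − 9 = 0  (binding)

Optimal: x_1 = 4, x_2 = 1
Binding: C1, C4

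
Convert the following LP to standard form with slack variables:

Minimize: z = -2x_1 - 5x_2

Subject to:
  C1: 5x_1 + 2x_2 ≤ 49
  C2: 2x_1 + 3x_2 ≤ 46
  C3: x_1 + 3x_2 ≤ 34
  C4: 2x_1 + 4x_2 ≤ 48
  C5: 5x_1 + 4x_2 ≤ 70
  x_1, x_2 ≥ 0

min z = -2x_1 - 5x_2

s.t.
  5x_1 + 2x_2 + s1 = 49
  2x_1 + 3x_2 + s2 = 46
  x_1 + 3x_2 + s3 = 34
  2x_1 + 4x_2 + s4 = 48
  5x_1 + 4x_2 + s5 = 70
  x_1, x_2, s1, s2, s3, s4, s5 ≥ 0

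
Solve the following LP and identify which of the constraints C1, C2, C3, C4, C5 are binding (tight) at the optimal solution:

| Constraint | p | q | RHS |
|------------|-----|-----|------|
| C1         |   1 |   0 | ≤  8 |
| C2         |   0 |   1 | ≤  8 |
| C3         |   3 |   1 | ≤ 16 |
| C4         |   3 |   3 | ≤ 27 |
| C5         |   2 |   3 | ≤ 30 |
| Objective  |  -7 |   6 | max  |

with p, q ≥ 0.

At p = 0, q = 8, compute slack b - a·x for each constraint:
  C1: 8 − 0 = 8  (slack)
  C2: 8 − 8 = 0  (binding)
  C3: 16 − 8 = 8  (slack)
  C4: 27 − 24 = 3  (slack)
  C5: 30 − 24 = 6  (slack)

Optimal: p = 0, q = 8
Binding: C2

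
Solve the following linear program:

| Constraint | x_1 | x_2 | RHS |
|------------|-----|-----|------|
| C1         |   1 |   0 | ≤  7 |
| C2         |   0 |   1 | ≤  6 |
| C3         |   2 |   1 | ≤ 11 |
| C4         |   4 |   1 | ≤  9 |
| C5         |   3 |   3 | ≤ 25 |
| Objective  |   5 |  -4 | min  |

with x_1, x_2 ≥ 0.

Evaluate the objective at each vertex of the feasible region:
  z(0, 0) = 0
  z(2.25, 0) = 11.25
  z(0.75, 6) = -20.25
  z(0, 6) = -24  ←
The minimum is at x_1 = 0, x_2 = 6.

x_1 = 0, x_2 = 6, z = -24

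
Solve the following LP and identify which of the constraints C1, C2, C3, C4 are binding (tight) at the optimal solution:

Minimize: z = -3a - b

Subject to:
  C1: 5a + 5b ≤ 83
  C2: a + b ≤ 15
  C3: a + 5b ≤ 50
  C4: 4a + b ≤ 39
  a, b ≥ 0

At a = 8, b = 7, compute slack b - a·x for each constraint:
  C1: 83 − 75 = 8  (slack)
  C2: 15 − 15 = 0  (binding)
  C3: 50 − 43 = 7  (slack)
  C4: 39 − 39 = 0  (binding)

Optimal: a = 8, b = 7
Binding: C2, C4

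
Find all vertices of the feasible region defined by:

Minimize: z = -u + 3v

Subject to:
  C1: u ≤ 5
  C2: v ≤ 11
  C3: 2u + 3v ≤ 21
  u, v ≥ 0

(0, 0), (5, 0), (5, 3.667), (0, 7)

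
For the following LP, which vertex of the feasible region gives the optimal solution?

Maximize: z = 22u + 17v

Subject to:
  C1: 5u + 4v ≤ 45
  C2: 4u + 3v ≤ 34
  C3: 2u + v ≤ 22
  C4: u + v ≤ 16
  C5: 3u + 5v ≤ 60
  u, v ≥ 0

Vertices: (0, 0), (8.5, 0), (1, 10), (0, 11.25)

Evaluate the objective at each vertex of the feasible region:
  z(0, 0) = 0
  z(8.5, 0) = 187
  z(1, 10) = 192  ←
  z(0, 11.25) = 191.2
The maximum is at u = 1, v = 10.

(1, 10)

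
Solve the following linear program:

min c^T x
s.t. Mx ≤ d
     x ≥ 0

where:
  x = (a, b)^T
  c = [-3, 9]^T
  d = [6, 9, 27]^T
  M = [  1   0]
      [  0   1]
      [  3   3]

Evaluate the objective at each vertex of the feasible region:
  z(0, 0) = 0
  z(6, 0) = -18  ←
  z(6, 3) = 9
  z(0, 9) = 81
The minimum is at a = 6, b = 0.

a = 6, b = 0, z = -18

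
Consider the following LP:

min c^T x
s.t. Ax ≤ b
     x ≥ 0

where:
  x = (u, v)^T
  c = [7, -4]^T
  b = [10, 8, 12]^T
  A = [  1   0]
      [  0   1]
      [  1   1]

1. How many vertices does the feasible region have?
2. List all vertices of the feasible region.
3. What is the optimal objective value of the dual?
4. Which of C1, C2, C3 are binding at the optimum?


1. 5
2. (0, 0), (10, 0), (10, 2), (4, 8), (0, 8)
3. -32
4. C2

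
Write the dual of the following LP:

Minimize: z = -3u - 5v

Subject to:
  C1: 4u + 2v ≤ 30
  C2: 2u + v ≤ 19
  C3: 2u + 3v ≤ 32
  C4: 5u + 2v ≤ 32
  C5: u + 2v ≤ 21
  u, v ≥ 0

Primal min cᵀx s.t. Ax ≤ b, x ≥ 0  →  Dual max −bᵀy s.t. Aᵀy ≥ −c, y ≥ 0.

Maximize: z = -30y1 - 19y2 - 32y3 - 32y4 - 21y5

Subject to:
  4y1 + 2y2 + 2y3 + 5y4 + y5 ≥ 3
  2y1 + y2 + 3y3 + 2y4 + 2y5 ≥ 5
  y1, y2, y3, y4, y5 ≥ 0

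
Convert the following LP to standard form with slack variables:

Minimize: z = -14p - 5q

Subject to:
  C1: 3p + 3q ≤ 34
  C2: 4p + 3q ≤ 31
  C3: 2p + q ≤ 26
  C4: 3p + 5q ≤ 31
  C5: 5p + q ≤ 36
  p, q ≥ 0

min z = -14p - 5q

s.t.
  3p + 3q + s1 = 34
  4p + 3q + s2 = 31
  2p + q + s3 = 26
  3p + 5q + s4 = 31
  5p + q + s5 = 36
  p, q, s1, s2, s3, s4, s5 ≥ 0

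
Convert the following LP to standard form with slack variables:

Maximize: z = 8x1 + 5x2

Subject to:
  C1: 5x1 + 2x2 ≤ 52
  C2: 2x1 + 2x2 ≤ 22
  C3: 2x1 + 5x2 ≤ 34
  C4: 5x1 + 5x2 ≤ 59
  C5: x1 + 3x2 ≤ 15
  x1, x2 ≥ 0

max z = 8x1 + 5x2

s.t.
  5x1 + 2x2 + s1 = 52
  2x1 + 2x2 + s2 = 22
  2x1 + 5x2 + s3 = 34
  5x1 + 5x2 + s4 = 59
  x1 + 3x2 + s5 = 15
  x1, x2, s1, s2, s3, s4, s5 ≥ 0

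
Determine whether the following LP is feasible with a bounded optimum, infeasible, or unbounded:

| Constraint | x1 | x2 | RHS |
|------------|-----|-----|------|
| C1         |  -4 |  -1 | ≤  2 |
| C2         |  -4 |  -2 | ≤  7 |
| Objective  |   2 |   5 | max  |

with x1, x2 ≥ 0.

Unbounded (objective can increase without bound)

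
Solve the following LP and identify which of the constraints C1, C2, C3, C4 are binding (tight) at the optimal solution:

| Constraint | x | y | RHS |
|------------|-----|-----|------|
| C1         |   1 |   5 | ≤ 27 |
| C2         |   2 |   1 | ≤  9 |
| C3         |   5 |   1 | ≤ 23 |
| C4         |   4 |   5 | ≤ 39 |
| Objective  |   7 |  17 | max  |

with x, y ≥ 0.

At x = 2, y = 5, compute slack b - a·x for each constraint:
  C1: 27 − 27 = 0  (binding)
  C2: 9 − 9 = 0  (binding)
  C3: 23 − 15 = 8  (slack)
  C4: 39 − 33 = 6  (slack)

Optimal: x = 2, y = 5
Binding: C1, C2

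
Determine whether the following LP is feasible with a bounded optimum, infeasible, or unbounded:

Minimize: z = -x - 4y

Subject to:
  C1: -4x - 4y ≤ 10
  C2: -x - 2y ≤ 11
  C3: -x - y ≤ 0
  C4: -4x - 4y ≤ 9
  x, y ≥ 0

Unbounded (objective can decrease without bound)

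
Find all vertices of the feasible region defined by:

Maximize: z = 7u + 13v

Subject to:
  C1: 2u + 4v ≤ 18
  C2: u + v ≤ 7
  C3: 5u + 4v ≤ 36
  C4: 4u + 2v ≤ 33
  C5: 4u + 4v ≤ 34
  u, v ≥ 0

(0, 0), (7, 0), (5, 2), (0, 4.5)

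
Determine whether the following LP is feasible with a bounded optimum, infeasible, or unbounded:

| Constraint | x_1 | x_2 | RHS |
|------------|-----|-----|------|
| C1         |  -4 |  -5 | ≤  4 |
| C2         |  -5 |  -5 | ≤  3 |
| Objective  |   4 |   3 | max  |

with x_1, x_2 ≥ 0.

Unbounded (objective can increase without bound)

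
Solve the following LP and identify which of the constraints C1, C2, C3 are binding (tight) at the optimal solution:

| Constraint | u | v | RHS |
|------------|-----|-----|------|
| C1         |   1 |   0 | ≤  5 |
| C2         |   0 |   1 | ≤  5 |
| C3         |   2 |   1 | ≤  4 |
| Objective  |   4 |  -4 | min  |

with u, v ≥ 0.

At u = 0, v = 4, compute slack b - a·x for each constraint:
  C1: 5 − 0 = 5  (slack)
  C2: 5 − 4 = 1  (slack)
  C3: 4 − 4 = 0  (binding)

Optimal: u = 0, v = 4
Binding: C3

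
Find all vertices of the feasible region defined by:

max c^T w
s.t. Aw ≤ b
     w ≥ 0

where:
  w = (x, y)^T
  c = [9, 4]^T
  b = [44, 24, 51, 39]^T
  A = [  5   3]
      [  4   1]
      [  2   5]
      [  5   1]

(0, 0), (6, 0), (4, 8), (3.526, 8.789), (0, 10.2)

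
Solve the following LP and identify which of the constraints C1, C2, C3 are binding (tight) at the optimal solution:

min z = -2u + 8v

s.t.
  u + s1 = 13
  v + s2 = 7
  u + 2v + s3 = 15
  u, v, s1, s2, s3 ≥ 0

At u = 13, v = 0, compute slack b - a·x for each constraint:
  C1: 13 − 13 = 0  (binding)
  C2: 7 − 0 = 7  (slack)
  C3: 15 − 13 = 2  (slack)

Optimal: u = 13, v = 0
Binding: C1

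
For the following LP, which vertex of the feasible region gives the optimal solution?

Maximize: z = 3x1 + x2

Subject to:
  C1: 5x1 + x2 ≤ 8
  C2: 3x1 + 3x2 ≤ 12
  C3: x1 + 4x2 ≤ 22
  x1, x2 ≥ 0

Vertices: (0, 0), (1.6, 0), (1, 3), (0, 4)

Evaluate the objective at each vertex of the feasible region:
  z(0, 0) = 0
  z(1.6, 0) = 4.8
  z(1, 3) = 6  ←
  z(0, 4) = 4
The maximum is at x1 = 1, x2 = 3.

(1, 3)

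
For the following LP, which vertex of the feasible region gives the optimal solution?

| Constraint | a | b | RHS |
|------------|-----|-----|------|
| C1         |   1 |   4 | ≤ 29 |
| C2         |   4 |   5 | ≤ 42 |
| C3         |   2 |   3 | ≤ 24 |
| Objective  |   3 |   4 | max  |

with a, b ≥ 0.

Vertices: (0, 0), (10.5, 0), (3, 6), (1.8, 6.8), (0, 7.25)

Evaluate the objective at each vertex of the feasible region:
  z(0, 0) = 0
  z(10.5, 0) = 31.5
  z(3, 6) = 33  ←
  z(1.8, 6.8) = 32.6
  z(0, 7.25) = 29
The maximum is at a = 3, b = 6.

(3, 6)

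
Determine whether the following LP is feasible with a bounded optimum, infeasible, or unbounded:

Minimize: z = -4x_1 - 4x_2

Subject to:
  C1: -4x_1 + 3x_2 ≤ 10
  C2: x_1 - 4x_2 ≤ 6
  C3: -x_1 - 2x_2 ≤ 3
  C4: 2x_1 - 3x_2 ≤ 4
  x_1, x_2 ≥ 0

Unbounded (objective can decrease without bound)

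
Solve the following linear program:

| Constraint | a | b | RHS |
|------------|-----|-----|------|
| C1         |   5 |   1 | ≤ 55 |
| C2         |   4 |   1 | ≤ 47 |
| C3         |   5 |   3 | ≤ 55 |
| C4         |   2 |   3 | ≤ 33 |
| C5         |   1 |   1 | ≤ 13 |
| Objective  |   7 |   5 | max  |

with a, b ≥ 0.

Evaluate the objective at each vertex of the feasible region:
  z(0, 0) = 0
  z(11, 0) = 77
  z(8, 5) = 81  ←
  z(6, 7) = 77
  z(0, 11) = 55
The maximum is at a = 8, b = 5.

a = 8, b = 5, z = 81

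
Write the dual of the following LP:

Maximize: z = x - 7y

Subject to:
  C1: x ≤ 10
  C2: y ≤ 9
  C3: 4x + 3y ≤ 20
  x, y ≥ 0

Primal max cᵀx s.t. Ax ≤ b, x ≥ 0  →  Dual min bᵀy s.t. Aᵀy ≥ c, y ≥ 0.

Minimize: z = 10y1 + 9y2 + 20y3

Subject to:
  y1 + 4y3 ≥ 1
  y2 + 3y3 ≥ -7
  y1, y2, y3 ≥ 0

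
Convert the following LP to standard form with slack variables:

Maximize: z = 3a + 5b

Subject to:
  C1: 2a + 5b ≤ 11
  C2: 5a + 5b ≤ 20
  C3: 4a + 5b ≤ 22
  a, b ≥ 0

max z = 3a + 5b

s.t.
  2a + 5b + s1 = 11
  5a + 5b + s2 = 20
  4a + 5b + s3 = 22
  a, b, s1, s2, s3 ≥ 0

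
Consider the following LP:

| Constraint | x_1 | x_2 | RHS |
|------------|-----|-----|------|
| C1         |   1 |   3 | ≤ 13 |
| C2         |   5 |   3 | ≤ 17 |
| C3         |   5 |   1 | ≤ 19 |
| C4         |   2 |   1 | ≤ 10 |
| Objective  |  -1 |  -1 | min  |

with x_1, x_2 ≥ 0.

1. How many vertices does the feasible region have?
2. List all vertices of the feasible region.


1. 4
2. (0, 0), (3.4, 0), (1, 4), (0, 4.333)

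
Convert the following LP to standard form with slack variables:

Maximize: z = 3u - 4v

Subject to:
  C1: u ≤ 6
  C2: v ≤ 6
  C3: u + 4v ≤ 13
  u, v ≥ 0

max z = 3u - 4v

s.t.
  u + s1 = 6
  v + s2 = 6
  u + 4v + s3 = 13
  u, v, s1, s2, s3 ≥ 0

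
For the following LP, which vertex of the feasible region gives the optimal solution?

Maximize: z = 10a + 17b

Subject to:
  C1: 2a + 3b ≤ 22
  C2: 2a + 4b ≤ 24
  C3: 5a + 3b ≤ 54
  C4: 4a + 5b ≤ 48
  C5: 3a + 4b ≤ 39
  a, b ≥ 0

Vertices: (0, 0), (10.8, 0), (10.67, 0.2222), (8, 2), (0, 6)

Evaluate the objective at each vertex of the feasible region:
  z(0, 0) = 0
  z(10.8, 0) = 108
  z(10.67, 0.2222) = 110.4
  z(8, 2) = 114  ←
  z(0, 6) = 102
The maximum is at a = 8, b = 2.

(8, 2)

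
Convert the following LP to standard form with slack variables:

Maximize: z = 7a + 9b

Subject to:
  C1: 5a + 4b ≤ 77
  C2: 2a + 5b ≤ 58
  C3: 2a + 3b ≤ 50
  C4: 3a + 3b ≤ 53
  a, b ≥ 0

max z = 7a + 9b

s.t.
  5a + 4b + s1 = 77
  2a + 5b + s2 = 58
  2a + 3b + s3 = 50
  3a + 3b + s4 = 53
  a, b, s1, s2, s3, s4 ≥ 0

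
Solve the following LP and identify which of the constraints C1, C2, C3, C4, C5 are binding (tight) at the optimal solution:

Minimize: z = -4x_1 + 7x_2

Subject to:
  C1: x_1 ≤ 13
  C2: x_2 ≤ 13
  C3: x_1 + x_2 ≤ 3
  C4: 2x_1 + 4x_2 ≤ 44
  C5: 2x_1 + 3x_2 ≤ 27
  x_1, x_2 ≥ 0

At x_1 = 3, x_2 = 0, compute slack b - a·x for each constraint:
  C1: 13 − 3 = 10  (slack)
  C2: 13 − 0 = 13  (slack)
  C3: 3 − 3 = 0  (binding)
  C4: 44 − 6 = 38  (slack)
  C5: 27 − 6 = 21  (slack)

Optimal: x_1 = 3, x_2 = 0
Binding: C3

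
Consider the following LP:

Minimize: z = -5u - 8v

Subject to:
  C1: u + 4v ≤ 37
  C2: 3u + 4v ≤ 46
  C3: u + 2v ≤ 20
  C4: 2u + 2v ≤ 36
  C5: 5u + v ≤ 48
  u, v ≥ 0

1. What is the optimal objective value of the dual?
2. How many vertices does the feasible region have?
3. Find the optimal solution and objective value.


1. -86
2. 6
3. u = 6, v = 7, z = -86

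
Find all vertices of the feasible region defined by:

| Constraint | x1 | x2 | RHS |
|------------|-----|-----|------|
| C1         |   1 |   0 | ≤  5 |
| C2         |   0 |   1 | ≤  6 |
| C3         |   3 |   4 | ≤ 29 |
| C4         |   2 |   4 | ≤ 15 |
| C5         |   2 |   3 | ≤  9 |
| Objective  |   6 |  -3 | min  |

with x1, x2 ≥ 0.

(0, 0), (4.5, 0), (0, 3)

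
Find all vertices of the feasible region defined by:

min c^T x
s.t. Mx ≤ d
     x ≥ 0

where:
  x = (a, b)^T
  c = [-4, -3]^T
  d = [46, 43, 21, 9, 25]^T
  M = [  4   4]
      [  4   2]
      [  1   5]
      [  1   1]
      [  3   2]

(0, 0), (8.333, 0), (7, 2), (6, 3), (0, 4.2)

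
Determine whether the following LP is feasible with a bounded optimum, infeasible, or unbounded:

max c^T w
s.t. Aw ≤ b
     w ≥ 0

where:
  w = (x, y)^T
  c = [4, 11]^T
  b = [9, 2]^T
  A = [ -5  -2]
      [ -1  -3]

Unbounded (objective can increase without bound)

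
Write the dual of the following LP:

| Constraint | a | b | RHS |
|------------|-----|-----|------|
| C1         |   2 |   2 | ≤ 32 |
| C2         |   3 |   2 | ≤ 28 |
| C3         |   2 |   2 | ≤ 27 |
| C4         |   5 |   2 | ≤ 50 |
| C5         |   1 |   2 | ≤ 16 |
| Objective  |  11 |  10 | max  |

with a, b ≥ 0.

Primal max cᵀx s.t. Ax ≤ b, x ≥ 0  →  Dual min bᵀy s.t. Aᵀy ≥ c, y ≥ 0.

Minimize: z = 32y1 + 28y2 + 27y3 + 50y4 + 16y5

Subject to:
  2y1 + 3y2 + 2y3 + 5y4 + y5 ≥ 11
  2y1 + 2y2 + 2y3 + 2y4 + 2y5 ≥ 10
  y1, y2, y3, y4, y5 ≥ 0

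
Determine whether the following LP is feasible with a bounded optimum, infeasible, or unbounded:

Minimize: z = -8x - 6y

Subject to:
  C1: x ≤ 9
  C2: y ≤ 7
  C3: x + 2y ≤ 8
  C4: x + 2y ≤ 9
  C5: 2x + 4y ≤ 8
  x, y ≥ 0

Feasible with a bounded optimal solution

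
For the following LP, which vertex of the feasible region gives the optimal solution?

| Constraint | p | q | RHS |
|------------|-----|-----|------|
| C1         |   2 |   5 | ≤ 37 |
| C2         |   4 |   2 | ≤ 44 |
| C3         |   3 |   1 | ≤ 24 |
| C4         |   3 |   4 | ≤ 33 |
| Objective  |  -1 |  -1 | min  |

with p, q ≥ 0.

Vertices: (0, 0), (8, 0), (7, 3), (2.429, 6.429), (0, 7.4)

Evaluate the objective at each vertex of the feasible region:
  z(0, 0) = 0
  z(8, 0) = -8
  z(7, 3) = -10  ←
  z(2.429, 6.429) = -8.857
  z(0, 7.4) = -7.4
The minimum is at p = 7, q = 3.

(7, 3)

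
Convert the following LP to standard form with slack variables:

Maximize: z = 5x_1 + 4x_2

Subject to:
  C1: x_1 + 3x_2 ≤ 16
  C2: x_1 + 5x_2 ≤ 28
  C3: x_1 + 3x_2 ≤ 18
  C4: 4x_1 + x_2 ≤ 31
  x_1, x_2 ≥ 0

max z = 5x_1 + 4x_2

s.t.
  x_1 + 3x_2 + s1 = 16
  x_1 + 5x_2 + s2 = 28
  x_1 + 3x_2 + s3 = 18
  4x_1 + x_2 + s4 = 31
  x_1, x_2, s1, s2, s3, s4 ≥ 0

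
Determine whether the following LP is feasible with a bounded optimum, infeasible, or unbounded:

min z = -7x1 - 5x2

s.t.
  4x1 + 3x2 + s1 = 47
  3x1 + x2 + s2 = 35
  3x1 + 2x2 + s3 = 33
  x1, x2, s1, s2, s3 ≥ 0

Feasible with a bounded optimal solution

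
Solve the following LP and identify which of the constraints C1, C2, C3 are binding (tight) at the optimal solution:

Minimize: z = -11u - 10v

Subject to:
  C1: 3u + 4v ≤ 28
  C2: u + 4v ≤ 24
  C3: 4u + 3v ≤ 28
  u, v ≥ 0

At u = 4, v = 4, compute slack b - a·x for each constraint:
  C1: 28 − 28 = 0  (binding)
  C2: 24 − 20 = 4  (slack)
  C3: 28 − 28 = 0  (binding)

Optimal: u = 4, v = 4
Binding: C1, C3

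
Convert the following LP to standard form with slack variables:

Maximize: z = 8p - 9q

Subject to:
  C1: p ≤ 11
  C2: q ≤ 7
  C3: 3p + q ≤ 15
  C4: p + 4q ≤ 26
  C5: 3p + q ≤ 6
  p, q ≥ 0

max z = 8p - 9q

s.t.
  p + s1 = 11
  q + s2 = 7
  3p + q + s3 = 15
  p + 4q + s4 = 26
  3p + q + s5 = 6
  p, q, s1, s2, s3, s4, s5 ≥ 0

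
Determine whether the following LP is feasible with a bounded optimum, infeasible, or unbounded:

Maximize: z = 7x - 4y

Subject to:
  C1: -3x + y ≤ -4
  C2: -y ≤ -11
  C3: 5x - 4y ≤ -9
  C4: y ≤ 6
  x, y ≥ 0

Infeasible (no feasible solution exists)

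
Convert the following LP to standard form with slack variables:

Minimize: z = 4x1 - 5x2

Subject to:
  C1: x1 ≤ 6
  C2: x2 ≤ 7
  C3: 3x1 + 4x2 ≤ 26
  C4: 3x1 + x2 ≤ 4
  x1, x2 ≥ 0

min z = 4x1 - 5x2

s.t.
  x1 + s1 = 6
  x2 + s2 = 7
  3x1 + 4x2 + s3 = 26
  3x1 + x2 + s4 = 4
  x1, x2, s1, s2, s3, s4 ≥ 0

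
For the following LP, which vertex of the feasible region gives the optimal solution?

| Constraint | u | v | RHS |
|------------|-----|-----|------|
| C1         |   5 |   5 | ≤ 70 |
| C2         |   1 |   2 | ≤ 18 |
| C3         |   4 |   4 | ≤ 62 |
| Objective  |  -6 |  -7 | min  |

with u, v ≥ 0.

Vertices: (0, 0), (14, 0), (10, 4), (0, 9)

Evaluate the objective at each vertex of the feasible region:
  z(0, 0) = 0
  z(14, 0) = -84
  z(10, 4) = -88  ←
  z(0, 9) = -63
The minimum is at u = 10, v = 4.

(10, 4)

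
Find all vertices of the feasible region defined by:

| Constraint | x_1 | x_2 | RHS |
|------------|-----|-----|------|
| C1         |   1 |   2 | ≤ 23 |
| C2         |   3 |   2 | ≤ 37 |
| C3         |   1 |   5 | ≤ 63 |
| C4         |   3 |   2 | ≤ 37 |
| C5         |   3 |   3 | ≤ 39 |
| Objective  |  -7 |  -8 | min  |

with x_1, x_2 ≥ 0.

(0, 0), (12.33, 0), (11, 2), (3, 10), (0, 11.5)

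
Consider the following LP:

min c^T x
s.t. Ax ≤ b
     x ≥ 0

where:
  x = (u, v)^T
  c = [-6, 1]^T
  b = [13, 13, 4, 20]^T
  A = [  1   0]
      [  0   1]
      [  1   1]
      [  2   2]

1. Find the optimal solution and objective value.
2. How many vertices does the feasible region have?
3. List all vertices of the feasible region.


1. u = 4, v = 0, z = -24
2. 3
3. (0, 0), (4, 0), (0, 4)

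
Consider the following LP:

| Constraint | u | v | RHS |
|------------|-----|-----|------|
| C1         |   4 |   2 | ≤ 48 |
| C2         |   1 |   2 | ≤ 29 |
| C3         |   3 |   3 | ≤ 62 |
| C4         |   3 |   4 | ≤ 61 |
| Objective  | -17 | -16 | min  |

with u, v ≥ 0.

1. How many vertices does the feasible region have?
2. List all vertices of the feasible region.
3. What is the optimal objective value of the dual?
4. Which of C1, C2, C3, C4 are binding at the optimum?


1. 5
2. (0, 0), (12, 0), (7, 10), (3, 13), (0, 14.5)
3. -279
4. C1, C4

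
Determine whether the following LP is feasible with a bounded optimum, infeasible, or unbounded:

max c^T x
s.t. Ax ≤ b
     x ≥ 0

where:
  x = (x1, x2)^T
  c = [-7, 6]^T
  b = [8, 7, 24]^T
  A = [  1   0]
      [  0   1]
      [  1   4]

Feasible with a bounded optimal solution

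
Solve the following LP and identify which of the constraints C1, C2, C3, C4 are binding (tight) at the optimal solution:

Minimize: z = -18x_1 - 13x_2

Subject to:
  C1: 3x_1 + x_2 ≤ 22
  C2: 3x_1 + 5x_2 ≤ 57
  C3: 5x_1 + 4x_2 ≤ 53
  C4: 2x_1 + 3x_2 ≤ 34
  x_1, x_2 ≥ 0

At x_1 = 5, x_2 = 7, compute slack b - a·x for each constraint:
  C1: 22 − 22 = 0  (binding)
  C2: 57 − 50 = 7  (slack)
  C3: 53 − 53 = 0  (binding)
  C4: 34 − 31 = 3  (slack)

Optimal: x_1 = 5, x_2 = 7
Binding: C1, C3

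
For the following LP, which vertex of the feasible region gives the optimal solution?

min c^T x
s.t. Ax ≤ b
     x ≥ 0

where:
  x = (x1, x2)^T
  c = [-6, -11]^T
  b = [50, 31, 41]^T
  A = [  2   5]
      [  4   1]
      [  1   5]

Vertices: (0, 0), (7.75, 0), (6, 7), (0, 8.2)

Evaluate the objective at each vertex of the feasible region:
  z(0, 0) = 0
  z(7.75, 0) = -46.5
  z(6, 7) = -113  ←
  z(0, 8.2) = -90.2
The minimum is at x1 = 6, x2 = 7.

(6, 7)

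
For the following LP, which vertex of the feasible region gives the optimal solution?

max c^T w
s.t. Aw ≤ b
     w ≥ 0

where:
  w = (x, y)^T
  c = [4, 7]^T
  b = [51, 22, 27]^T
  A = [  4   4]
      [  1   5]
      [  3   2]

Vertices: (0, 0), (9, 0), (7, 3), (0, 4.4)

Evaluate the objective at each vertex of the feasible region:
  z(0, 0) = 0
  z(9, 0) = 36
  z(7, 3) = 49  ←
  z(0, 4.4) = 30.8
The maximum is at x = 7, y = 3.

(7, 3)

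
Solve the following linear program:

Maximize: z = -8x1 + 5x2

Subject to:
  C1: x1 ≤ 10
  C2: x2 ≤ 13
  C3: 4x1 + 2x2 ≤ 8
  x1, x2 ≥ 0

Evaluate the objective at each vertex of the feasible region:
  z(0, 0) = 0
  z(2, 0) = -16
  z(0, 4) = 20  ←
The maximum is at x1 = 0, x2 = 4.

x1 = 0, x2 = 4, z = 20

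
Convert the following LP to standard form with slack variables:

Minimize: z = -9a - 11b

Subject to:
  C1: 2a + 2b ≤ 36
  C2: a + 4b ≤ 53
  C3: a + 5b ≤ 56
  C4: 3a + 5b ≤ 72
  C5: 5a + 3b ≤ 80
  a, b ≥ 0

min z = -9a - 11b

s.t.
  2a + 2b + s1 = 36
  a + 4b + s2 = 53
  a + 5b + s3 = 56
  3a + 5b + s4 = 72
  5a + 3b + s5 = 80
  a, b, s1, s2, s3, s4, s5 ≥ 0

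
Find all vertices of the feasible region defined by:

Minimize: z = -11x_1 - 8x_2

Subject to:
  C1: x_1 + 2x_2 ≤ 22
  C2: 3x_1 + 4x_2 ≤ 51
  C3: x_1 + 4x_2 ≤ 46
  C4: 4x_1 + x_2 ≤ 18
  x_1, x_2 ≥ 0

(0, 0), (4.5, 0), (2, 10), (0, 11)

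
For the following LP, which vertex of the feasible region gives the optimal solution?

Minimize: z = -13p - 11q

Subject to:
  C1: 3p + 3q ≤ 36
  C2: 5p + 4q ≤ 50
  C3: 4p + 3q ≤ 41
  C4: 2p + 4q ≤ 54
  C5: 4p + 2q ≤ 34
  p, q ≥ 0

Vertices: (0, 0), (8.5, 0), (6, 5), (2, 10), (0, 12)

Evaluate the objective at each vertex of the feasible region:
  z(0, 0) = 0
  z(8.5, 0) = -110.5
  z(6, 5) = -133
  z(2, 10) = -136  ←
  z(0, 12) = -132
The minimum is at p = 2, q = 10.

(2, 10)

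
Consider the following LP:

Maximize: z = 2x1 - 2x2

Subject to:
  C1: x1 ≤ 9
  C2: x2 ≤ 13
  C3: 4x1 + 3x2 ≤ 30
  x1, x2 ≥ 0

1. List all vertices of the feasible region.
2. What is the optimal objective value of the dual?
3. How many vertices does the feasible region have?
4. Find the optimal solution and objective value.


1. (0, 0), (7.5, 0), (0, 10)
2. 15
3. 3
4. x1 = 7.5, x2 = 0, z = 15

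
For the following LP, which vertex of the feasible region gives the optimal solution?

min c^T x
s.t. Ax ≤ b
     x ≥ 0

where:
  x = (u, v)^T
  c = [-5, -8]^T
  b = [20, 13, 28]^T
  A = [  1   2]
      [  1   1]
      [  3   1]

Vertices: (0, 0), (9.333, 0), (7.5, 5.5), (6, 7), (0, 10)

Evaluate the objective at each vertex of the feasible region:
  z(0, 0) = 0
  z(9.333, 0) = -46.67
  z(7.5, 5.5) = -81.5
  z(6, 7) = -86  ←
  z(0, 10) = -80
The minimum is at u = 6, v = 7.

(6, 7)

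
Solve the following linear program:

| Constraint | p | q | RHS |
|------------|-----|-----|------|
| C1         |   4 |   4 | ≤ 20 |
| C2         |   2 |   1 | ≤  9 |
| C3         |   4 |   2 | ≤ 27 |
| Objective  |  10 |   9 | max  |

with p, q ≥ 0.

Evaluate the objective at each vertex of the feasible region:
  z(0, 0) = 0
  z(4.5, 0) = 45
  z(4, 1) = 49  ←
  z(0, 5) = 45
The maximum is at p = 4, q = 1.

p = 4, q = 1, z = 49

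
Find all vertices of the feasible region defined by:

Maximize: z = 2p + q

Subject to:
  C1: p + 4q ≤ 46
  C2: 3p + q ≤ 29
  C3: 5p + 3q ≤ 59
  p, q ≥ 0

(0, 0), (9.667, 0), (7, 8), (5.765, 10.06), (0, 11.5)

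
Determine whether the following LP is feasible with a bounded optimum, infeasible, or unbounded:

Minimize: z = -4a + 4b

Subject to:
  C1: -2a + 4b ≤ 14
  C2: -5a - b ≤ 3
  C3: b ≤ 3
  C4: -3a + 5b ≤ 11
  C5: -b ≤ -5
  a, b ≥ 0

Infeasible (no feasible solution exists)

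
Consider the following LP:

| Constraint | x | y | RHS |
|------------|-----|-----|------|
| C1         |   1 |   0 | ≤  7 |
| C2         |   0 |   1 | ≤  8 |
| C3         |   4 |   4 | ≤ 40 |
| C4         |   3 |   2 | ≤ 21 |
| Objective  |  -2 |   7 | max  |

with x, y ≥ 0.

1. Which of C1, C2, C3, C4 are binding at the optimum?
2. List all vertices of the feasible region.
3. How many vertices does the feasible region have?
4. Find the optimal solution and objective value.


1. C2
2. (0, 0), (7, 0), (1.667, 8), (0, 8)
3. 4
4. x = 0, y = 8, z = 56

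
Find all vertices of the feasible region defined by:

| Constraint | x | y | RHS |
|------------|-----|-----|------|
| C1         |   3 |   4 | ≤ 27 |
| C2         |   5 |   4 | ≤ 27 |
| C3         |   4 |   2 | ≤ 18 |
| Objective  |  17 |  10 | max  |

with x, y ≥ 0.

(0, 0), (4.5, 0), (3, 3), (0, 6.75)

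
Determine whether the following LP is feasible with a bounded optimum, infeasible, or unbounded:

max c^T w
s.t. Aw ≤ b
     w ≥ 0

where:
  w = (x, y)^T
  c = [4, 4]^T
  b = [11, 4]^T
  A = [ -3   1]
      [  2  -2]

Unbounded (objective can increase without bound)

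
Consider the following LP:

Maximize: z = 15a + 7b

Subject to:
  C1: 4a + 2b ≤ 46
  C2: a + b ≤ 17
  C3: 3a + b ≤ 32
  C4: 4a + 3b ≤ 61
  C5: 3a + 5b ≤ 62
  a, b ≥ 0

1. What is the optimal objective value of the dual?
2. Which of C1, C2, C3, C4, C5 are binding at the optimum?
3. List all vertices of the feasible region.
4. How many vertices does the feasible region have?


1. 170
2. C1, C3
3. (0, 0), (10.67, 0), (9, 5), (7.571, 7.857), (0, 12.4)
4. 5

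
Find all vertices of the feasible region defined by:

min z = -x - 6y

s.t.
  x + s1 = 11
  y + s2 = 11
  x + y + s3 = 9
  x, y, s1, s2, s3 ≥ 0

(0, 0), (9, 0), (0, 9)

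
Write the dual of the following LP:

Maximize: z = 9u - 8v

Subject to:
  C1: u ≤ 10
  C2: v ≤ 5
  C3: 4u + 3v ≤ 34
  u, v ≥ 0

Primal max cᵀx s.t. Ax ≤ b, x ≥ 0  →  Dual min bᵀy s.t. Aᵀy ≥ c, y ≥ 0.

Minimize: z = 10y1 + 5y2 + 34y3

Subject to:
  y1 + 4y3 ≥ 9
  y2 + 3y3 ≥ -8
  y1, y2, y3 ≥ 0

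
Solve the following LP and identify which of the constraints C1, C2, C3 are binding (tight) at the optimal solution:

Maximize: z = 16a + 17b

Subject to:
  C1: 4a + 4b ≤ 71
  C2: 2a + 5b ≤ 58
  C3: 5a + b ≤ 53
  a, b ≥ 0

At a = 9, b = 8, compute slack b - a·x for each constraint:
  C1: 71 − 68 = 3  (slack)
  C2: 58 − 58 = 0  (binding)
  C3: 53 − 53 = 0  (binding)

Optimal: a = 9, b = 8
Binding: C2, C3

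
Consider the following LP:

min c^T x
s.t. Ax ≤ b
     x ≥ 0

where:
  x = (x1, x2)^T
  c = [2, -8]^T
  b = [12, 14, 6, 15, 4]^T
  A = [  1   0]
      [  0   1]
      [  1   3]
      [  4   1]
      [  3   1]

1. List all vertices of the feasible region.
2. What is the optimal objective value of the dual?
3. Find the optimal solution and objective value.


1. (0, 0), (1.333, 0), (0.75, 1.75), (0, 2)
2. -16
3. x1 = 0, x2 = 2, z = -16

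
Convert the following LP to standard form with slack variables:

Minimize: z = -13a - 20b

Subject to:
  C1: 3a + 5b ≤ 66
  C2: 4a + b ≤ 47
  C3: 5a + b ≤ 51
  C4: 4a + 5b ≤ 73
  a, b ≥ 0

min z = -13a - 20b

s.t.
  3a + 5b + s1 = 66
  4a + b + s2 = 47
  5a + b + s3 = 51
  4a + 5b + s4 = 73
  a, b, s1, s2, s3, s4 ≥ 0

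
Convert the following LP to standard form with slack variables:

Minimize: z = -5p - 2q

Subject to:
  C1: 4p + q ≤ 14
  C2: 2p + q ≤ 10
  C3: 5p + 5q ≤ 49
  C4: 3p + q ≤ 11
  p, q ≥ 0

min z = -5p - 2q

s.t.
  4p + q + s1 = 14
  2p + q + s2 = 10
  5p + 5q + s3 = 49
  3p + q + s4 = 11
  p, q, s1, s2, s3, s4 ≥ 0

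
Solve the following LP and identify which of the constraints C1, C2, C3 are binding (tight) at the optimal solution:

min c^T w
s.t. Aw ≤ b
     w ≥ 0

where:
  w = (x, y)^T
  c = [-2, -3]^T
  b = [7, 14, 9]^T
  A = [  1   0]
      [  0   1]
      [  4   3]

At x = 0, y = 3, compute slack b - a·x for each constraint:
  C1: 7 − 0 = 7  (slack)
  C2: 14 − 3 = 11  (slack)
  C3: 9 − 9 = 0  (binding)

Optimal: x = 0, y = 3
Binding: C3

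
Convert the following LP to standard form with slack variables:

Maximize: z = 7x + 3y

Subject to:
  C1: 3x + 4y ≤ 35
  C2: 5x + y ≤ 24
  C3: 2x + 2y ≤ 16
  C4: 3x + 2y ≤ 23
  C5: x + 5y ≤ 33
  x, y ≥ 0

max z = 7x + 3y

s.t.
  3x + 4y + s1 = 35
  5x + y + s2 = 24
  2x + 2y + s3 = 16
  3x + 2y + s4 = 23
  x + 5y + s5 = 33
  x, y, s1, s2, s3, s4, s5 ≥ 0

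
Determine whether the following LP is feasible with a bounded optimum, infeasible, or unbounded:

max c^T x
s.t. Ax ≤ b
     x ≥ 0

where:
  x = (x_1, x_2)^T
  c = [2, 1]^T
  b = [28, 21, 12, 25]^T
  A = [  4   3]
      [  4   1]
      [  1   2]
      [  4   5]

Feasible with a bounded optimal solution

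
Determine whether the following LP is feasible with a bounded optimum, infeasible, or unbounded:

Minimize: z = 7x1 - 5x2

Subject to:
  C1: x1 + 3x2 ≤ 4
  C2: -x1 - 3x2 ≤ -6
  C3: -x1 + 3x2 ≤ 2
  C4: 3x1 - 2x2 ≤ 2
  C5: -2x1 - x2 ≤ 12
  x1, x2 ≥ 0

Infeasible (no feasible solution exists)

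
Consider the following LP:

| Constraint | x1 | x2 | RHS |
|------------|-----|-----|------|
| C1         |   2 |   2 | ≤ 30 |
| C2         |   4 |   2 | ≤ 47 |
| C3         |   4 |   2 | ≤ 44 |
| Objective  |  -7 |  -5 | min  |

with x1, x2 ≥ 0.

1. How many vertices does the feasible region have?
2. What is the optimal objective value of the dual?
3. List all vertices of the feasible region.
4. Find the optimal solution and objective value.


1. 4
2. -89
3. (0, 0), (11, 0), (7, 8), (0, 15)
4. x1 = 7, x2 = 8, z = -89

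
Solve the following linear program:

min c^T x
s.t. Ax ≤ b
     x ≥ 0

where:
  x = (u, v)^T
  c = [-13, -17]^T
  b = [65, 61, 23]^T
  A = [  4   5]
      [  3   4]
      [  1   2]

Evaluate the objective at each vertex of the feasible region:
  z(0, 0) = 0
  z(16.25, 0) = -211.2
  z(5, 9) = -218  ←
  z(0, 11.5) = -195.5
The minimum is at u = 5, v = 9.

u = 5, v = 9, z = -218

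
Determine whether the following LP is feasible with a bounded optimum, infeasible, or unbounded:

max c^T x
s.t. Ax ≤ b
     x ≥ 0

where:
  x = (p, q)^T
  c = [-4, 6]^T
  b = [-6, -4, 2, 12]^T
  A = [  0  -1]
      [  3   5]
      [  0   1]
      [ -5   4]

Infeasible (no feasible solution exists)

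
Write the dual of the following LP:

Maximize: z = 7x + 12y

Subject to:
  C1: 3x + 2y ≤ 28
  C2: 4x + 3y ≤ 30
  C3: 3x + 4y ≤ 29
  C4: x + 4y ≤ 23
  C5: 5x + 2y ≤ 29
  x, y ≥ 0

Primal max cᵀx s.t. Ax ≤ b, x ≥ 0  →  Dual min bᵀy s.t. Aᵀy ≥ c, y ≥ 0.

Minimize: z = 28y1 + 30y2 + 29y3 + 23y4 + 29y5

Subject to:
  3y1 + 4y2 + 3y3 + y4 + 5y5 ≥ 7
  2y1 + 3y2 + 4y3 + 4y4 + 2y5 ≥ 12
  y1, y2, y3, y4, y5 ≥ 0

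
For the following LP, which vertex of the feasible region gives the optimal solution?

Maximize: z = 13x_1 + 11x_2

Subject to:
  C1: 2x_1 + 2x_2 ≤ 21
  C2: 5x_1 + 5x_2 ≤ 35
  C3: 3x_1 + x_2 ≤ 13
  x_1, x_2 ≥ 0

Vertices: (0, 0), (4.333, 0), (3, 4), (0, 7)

Evaluate the objective at each vertex of the feasible region:
  z(0, 0) = 0
  z(4.333, 0) = 56.33
  z(3, 4) = 83  ←
  z(0, 7) = 77
The maximum is at x_1 = 3, x_2 = 4.

(3, 4)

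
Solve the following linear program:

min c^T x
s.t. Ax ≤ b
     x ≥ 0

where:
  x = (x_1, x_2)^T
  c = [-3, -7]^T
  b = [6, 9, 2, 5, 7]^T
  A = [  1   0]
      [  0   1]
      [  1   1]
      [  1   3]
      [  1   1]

Evaluate the objective at each vertex of the feasible region:
  z(0, 0) = 0
  z(2, 0) = -6
  z(0.5, 1.5) = -12  ←
  z(0, 1.667) = -11.67
The minimum is at x_1 = 0.5, x_2 = 1.5.

x_1 = 0.5, x_2 = 1.5, z = -12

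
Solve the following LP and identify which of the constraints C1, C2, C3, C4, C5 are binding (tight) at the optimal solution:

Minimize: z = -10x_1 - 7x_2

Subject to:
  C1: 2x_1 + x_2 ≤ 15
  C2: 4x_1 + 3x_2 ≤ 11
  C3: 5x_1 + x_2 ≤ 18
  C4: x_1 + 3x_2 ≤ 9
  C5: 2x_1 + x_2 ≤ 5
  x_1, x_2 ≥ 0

At x_1 = 2, x_2 = 1, compute slack b - a·x for each constraint:
  C1: 15 − 5 = 10  (slack)
  C2: 11 − 11 = 0  (binding)
  C3: 18 − 11 = 7  (slack)
  C4: 9 − 5 = 4  (slack)
  C5: 5 − 5 = 0  (binding)

Optimal: x_1 = 2, x_2 = 1
Binding: C2, C5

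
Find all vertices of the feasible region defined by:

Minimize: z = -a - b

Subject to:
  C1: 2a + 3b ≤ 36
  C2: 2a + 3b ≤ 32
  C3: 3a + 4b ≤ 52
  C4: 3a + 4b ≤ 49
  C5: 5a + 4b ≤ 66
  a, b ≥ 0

(0, 0), (13.2, 0), (10, 4), (0, 10.67)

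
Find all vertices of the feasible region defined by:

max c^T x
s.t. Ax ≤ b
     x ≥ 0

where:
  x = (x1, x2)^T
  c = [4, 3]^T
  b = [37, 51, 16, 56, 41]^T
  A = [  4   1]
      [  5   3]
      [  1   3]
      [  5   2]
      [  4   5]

(0, 0), (9.25, 0), (9, 1), (6.143, 3.286), (0, 5.333)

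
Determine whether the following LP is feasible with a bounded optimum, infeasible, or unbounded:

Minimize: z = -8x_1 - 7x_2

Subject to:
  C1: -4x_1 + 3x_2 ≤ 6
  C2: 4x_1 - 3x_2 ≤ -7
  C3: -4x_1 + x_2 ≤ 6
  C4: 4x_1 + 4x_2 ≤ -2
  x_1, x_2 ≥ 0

Infeasible (no feasible solution exists)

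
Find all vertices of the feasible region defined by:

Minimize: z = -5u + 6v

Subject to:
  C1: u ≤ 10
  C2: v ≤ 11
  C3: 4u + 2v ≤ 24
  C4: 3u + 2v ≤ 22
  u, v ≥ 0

(0, 0), (6, 0), (2, 8), (0, 11)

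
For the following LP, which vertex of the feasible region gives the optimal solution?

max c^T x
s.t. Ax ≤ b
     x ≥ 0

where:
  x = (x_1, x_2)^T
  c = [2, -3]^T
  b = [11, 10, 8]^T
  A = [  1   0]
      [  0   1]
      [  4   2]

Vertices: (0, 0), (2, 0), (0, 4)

Evaluate the objective at each vertex of the feasible region:
  z(0, 0) = 0
  z(2, 0) = 4  ←
  z(0, 4) = -12
The maximum is at x_1 = 2, x_2 = 0.

(2, 0)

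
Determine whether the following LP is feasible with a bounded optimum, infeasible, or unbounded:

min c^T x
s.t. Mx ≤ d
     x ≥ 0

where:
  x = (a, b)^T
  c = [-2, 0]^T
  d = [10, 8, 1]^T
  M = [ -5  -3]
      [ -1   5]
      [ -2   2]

Unbounded (objective can decrease without bound)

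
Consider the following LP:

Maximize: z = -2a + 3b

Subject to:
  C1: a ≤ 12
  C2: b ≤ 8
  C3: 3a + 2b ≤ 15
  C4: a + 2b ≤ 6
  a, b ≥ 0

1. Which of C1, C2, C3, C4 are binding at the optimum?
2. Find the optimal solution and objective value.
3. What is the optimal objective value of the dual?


1. C4
2. a = 0, b = 3, z = 9
3. 9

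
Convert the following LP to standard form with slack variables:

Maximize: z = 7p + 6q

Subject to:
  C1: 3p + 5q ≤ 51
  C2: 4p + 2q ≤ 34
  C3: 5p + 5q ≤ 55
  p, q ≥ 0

max z = 7p + 6q

s.t.
  3p + 5q + s1 = 51
  4p + 2q + s2 = 34
  5p + 5q + s3 = 55
  p, q, s1, s2, s3 ≥ 0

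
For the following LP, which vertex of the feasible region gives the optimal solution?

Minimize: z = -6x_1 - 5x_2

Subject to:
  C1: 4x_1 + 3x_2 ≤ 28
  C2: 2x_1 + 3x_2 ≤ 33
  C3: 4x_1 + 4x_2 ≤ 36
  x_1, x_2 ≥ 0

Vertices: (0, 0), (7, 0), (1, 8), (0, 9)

Evaluate the objective at each vertex of the feasible region:
  z(0, 0) = 0
  z(7, 0) = -42
  z(1, 8) = -46  ←
  z(0, 9) = -45
The minimum is at x_1 = 1, x_2 = 8.

(1, 8)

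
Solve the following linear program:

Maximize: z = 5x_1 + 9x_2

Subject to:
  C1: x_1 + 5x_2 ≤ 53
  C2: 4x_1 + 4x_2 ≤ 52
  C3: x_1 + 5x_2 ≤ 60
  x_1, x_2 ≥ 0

Evaluate the objective at each vertex of the feasible region:
  z(0, 0) = 0
  z(13, 0) = 65
  z(3, 10) = 105  ←
  z(0, 10.6) = 95.4
The maximum is at x_1 = 3, x_2 = 10.

x_1 = 3, x_2 = 10, z = 105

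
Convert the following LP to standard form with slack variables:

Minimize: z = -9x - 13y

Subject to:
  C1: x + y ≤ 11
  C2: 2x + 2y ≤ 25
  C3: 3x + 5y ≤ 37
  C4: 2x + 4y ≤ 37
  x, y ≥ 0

min z = -9x - 13y

s.t.
  x + y + s1 = 11
  2x + 2y + s2 = 25
  3x + 5y + s3 = 37
  2x + 4y + s4 = 37
  x, y, s1, s2, s3, s4 ≥ 0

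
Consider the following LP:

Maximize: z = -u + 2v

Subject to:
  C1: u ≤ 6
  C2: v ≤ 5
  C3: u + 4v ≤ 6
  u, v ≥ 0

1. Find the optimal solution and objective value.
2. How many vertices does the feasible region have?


1. u = 0, v = 1.5, z = 3
2. 3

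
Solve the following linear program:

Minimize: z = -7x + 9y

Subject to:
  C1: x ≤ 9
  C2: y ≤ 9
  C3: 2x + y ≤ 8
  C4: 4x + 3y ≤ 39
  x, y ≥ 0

Evaluate the objective at each vertex of the feasible region:
  z(0, 0) = 0
  z(4, 0) = -28  ←
  z(0, 8) = 72
The minimum is at x = 4, y = 0.

x = 4, y = 0, z = -28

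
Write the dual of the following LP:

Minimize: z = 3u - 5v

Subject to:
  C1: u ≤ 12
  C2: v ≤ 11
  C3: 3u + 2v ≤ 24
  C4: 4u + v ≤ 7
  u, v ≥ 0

Primal min cᵀx s.t. Ax ≤ b, x ≥ 0  →  Dual max −bᵀy s.t. Aᵀy ≥ −c, y ≥ 0.

Maximize: z = -12y1 - 11y2 - 24y3 - 7y4

Subject to:
  y1 + 3y3 + 4y4 ≥ -3
  y2 + 2y3 + y4 ≥ 5
  y1, y2, y3, y4 ≥ 0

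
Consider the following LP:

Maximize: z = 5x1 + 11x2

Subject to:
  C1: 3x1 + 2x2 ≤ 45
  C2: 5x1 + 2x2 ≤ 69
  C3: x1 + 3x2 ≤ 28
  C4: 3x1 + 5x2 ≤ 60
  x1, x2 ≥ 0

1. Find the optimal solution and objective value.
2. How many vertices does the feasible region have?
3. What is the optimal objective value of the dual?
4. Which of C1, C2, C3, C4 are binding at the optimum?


1. x1 = 10, x2 = 6, z = 116
2. 6
3. 116
4. C3, C4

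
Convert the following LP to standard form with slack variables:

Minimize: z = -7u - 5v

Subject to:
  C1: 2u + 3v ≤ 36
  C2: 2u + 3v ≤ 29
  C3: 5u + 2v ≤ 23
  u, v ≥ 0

min z = -7u - 5v

s.t.
  2u + 3v + s1 = 36
  2u + 3v + s2 = 29
  5u + 2v + s3 = 23
  u, v, s1, s2, s3 ≥ 0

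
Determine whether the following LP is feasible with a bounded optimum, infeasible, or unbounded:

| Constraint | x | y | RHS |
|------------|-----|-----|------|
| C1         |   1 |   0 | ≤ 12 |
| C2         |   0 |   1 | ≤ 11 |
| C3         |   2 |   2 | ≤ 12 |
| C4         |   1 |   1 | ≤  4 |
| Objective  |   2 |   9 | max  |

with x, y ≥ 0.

Feasible with a bounded optimal solution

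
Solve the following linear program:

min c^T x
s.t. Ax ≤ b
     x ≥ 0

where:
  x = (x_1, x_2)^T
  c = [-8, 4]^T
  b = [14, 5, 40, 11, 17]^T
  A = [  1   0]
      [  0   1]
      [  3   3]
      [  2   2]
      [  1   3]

Evaluate the objective at each vertex of the feasible region:
  z(0, 0) = 0
  z(5.5, 0) = -44  ←
  z(0.5, 5) = 16
  z(0, 5) = 20
The minimum is at x_1 = 5.5, x_2 = 0.

x_1 = 5.5, x_2 = 0, z = -44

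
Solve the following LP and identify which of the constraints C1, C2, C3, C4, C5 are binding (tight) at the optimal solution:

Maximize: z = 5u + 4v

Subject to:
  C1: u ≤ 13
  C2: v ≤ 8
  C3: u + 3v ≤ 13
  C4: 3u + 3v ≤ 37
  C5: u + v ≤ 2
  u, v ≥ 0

At u = 2, v = 0, compute slack b - a·x for each constraint:
  C1: 13 − 2 = 11  (slack)
  C2: 8 − 0 = 8  (slack)
  C3: 13 − 2 = 11  (slack)
  C4: 37 − 6 = 31  (slack)
  C5: 2 − 2 = 0  (binding)

Optimal: u = 2, v = 0
Binding: C5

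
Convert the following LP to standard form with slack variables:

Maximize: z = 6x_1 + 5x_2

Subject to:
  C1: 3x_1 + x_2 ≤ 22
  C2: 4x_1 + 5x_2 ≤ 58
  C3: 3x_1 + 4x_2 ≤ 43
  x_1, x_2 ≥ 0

max z = 6x_1 + 5x_2

s.t.
  3x_1 + x_2 + s1 = 22
  4x_1 + 5x_2 + s2 = 58
  3x_1 + 4x_2 + s3 = 43
  x_1, x_2, s1, s2, s3 ≥ 0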